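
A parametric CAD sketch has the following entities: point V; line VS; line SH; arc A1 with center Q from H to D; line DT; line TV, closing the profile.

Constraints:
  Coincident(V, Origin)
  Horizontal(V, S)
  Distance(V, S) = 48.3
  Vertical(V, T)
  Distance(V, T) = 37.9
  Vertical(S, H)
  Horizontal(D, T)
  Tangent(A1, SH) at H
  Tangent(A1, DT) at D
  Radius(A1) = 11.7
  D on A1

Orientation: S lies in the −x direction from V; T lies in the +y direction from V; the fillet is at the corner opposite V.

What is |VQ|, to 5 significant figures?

45.011

VT is vertical with |VT| = 37.9 and T on the +y side, so T = (0.0000, 37.900). The virtual corner opposite V is at (-48.300, 37.900). A1 meets SH tangentially, so QH is at right angles to SH and tangency of A1 to DT means the radius QD is perpendicular to DT, with radius 11.7, so the center Q sits 11.7 in from both sides at Q = (-36.600, 26.200). Then |VQ| = |Q − V| = 45.011.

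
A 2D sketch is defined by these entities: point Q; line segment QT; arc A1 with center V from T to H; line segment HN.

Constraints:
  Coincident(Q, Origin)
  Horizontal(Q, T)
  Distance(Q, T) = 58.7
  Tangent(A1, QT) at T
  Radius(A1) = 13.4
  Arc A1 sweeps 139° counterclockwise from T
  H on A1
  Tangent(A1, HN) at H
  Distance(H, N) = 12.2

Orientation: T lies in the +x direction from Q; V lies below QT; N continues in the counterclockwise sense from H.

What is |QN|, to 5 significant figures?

66.993

Q is at the origin; QT is horizontal with |QT| = 58.7 and T on the +x side, so T = (58.700, 0.0000). The tangent condition forces VT to be normal to QT, so V = T + (0, -13.4) = (58.700, -13.400). On A1, T sits at bearing 90° from V; a 139° counterclockwise sweep puts H at bearing 229°, so H = V + 13.4·(cos 229°, sin 229°) = (49.909, -23.513). A1 meets HN tangentially, so VH is at right angles to HN, so HN runs along (−sin 229°, cos 229°); with |HN| = 12.2, N = (59.116, -31.517). Then |QN| = |N − Q| = 66.993.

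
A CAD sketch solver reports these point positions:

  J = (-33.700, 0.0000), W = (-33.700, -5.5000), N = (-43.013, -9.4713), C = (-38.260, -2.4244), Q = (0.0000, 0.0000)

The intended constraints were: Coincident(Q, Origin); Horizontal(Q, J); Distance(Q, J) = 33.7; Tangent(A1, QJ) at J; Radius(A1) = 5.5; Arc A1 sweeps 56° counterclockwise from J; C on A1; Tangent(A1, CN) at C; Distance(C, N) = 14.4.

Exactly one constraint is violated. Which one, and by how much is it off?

Distance(C, N) = 14.4 — off by 5.90.

Q = (0.00, 0.00) ✓; Q.y = 0.00, J.y = 0.00 ✓; |QJ| = 33.70 ✓; ∠(WJ, JQ) = 90.00° ✓; |WJ| = 5.500 ✓; bearing(W→C) − bearing(W→J) = 56.00° ✓; |WC| = 5.500 ✓; ∠(WC, CN) = 90.00° ✓; |CN| = 8.500 ✗.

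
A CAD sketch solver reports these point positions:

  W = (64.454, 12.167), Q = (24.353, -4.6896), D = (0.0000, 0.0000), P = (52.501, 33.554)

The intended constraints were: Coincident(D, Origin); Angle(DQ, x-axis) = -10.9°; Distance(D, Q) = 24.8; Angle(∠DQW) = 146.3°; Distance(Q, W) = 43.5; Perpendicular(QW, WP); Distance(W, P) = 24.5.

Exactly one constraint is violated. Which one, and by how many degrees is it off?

Perpendicular(QW, WP) — off by 6.40°.

D = (0.00, 0.00) ✓; DQ at -10.90° ✓; |DQ| = 24.80 ✓; ∠DQW = 146.3° ✓; |QW| = 43.50 ✓; ∠(QW, WP) = 96.40° ✗; |WP| = 24.50 ✓.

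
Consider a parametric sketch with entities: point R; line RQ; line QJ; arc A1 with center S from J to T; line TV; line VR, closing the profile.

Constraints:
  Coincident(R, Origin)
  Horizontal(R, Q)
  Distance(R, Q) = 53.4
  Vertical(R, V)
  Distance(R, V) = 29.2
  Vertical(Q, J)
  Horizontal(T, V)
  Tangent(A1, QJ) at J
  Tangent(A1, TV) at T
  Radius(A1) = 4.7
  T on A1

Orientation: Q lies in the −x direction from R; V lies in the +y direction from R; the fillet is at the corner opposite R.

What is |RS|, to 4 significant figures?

54.52

R is at the origin; RQ is horizontal with |RQ| = 53.4 and Q on the −x side, so Q = (-53.40, 0.000). R and V share the same x with |RV| = 29.2 and V on the +y side, so V = (0.000, 29.20). The virtual corner opposite R is at (-53.40, 29.20). A1 meets QJ tangentially, so SJ is at right angles to QJ and since A1 is tangent to TV there, ST ⟂ TV, with radius 4.7, so the center S sits 4.7 in from both sides at S = (-48.70, 24.50). Then |RS| = |S − R| = 54.52.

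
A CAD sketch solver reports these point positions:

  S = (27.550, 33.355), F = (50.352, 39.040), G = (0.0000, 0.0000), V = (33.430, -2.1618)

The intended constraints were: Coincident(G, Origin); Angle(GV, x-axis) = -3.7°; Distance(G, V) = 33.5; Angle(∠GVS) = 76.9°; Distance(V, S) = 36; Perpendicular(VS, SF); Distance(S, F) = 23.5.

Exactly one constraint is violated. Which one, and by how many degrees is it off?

Perpendicular(VS, SF) — off by 4.60°.

G = (0.00, 0.00) ✓; GV at -3.700° ✓; |GV| = 33.50 ✓; ∠GVS = 76.90° ✓; |VS| = 36.00 ✓; ∠(VS, SF) = 85.40° ✗; |SF| = 23.50 ✓.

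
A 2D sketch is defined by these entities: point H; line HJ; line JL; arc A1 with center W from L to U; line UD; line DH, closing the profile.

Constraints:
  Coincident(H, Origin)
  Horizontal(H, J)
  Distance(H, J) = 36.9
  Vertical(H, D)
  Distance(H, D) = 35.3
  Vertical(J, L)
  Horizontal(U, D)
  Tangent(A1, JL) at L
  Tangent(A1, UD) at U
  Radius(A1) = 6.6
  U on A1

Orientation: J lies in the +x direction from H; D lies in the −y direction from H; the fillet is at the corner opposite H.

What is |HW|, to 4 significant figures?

41.73

HD is vertical with |HD| = 35.3 and D on the −y side, so D = (0.000, -35.30). The virtual corner opposite H is at (36.90, -35.30). Tangency of A1 to JL means the radius WL is perpendicular to JL and tangency of A1 to UD means the radius WU is perpendicular to UD, with radius 6.6, so the center W sits 6.6 in from both sides at W = (30.30, -28.70). Then |HW| = |W − H| = 41.73.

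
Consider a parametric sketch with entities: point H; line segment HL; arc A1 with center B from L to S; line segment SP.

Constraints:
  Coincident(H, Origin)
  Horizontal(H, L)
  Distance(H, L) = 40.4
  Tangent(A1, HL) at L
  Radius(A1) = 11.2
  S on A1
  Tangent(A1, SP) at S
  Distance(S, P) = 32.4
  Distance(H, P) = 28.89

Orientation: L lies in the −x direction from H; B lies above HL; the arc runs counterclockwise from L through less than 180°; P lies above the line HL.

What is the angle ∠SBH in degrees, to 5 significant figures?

27.813°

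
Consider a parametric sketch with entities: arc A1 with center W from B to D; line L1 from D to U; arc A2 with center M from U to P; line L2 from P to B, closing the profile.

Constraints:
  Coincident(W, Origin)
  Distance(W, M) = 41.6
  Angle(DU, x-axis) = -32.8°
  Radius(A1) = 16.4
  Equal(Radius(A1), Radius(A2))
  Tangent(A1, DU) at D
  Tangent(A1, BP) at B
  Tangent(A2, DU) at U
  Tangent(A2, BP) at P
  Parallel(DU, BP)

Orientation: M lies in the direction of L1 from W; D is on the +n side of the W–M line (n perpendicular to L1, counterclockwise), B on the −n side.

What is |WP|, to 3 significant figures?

44.7

The slot axis is L1's direction at -32.8°, so u = (cos -32.8°, sin -32.8°) = (0.841, -0.542) and n = (−sin -32.8°, cos -32.8°) = (0.542, 0.841). W is at the origin and M lies 41.6 along u from W, so M = 41.6·u = (35.0, -22.5). Tangency of A1 to both parallel lines with radius 16.4 puts D and B at W ± 16.4·n: D = (8.88, 13.8), B = (-8.88, -13.8). Equal radii place U and P the same way about M: U = M + 16.4·n = (43.9, -8.75), P = M − 16.4·n = (26.1, -36.3). Then |WP| = |P − W| = 44.7.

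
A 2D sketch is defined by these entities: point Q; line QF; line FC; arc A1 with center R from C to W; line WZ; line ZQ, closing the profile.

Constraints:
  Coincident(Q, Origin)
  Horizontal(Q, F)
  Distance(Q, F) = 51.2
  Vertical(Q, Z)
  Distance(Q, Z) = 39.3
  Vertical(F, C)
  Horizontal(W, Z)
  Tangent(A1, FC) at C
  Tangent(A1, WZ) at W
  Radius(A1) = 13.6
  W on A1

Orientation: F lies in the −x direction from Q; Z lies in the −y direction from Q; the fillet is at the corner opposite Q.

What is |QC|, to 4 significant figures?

57.29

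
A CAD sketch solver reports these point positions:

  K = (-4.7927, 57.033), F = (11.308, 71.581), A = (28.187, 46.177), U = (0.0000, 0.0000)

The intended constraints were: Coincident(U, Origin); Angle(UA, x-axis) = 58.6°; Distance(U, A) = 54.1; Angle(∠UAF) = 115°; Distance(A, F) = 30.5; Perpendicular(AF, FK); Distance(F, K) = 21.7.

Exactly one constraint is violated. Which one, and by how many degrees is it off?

Perpendicular(AF, FK) — off by 8.50°.

U = (0.00, 0.00) ✓; UA at 58.60° ✓; |UA| = 54.10 ✓; ∠UAF = 115.0° ✓; |AF| = 30.50 ✓; ∠(AF, FK) = 98.50° ✗; |FK| = 21.70 ✓.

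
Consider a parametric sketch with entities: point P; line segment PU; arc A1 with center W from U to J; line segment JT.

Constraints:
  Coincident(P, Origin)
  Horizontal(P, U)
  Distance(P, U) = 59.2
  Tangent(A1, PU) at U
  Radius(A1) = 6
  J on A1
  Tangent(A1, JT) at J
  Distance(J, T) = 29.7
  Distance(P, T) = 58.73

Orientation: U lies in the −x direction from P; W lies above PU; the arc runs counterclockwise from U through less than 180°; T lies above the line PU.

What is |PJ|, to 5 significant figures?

53.527

P is at the origin; PU is horizontal with |PU| = 59.2 and U on the −x side, so U = (-59.200, 0.0000). A1 meets PU tangentially, so WU is at right angles to PU, so W = U + (0, 6) = (-59.200, 6.0000). Since WJ ⟂ JT (tangency), |WT| = √(6.0² + 29.7²) = 30.300 regardless of where J sits on A1. So T lies on both circle(P, 58.73) and circle(W, 30.300); the above-PU intersection is T = (-47.827, 34.085). J is the foot of the tangent from T: J = (-53.303, 4.8938).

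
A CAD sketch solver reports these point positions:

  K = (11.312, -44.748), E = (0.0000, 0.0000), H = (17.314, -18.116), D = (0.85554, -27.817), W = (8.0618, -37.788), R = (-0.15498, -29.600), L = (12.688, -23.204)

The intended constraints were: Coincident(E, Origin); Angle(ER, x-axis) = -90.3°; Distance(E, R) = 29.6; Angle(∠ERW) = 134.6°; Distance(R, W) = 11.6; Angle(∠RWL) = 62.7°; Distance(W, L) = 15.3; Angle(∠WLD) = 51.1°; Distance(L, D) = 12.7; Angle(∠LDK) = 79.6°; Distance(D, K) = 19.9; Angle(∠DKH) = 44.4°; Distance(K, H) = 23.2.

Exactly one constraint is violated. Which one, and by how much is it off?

Distance(K, H) = 23.2 — off by 4.10.

E = (0.00, 0.00) ✓; ER at -90.30° ✓; |ER| = 29.60 ✓; ∠ERW = 134.6° ✓; |RW| = 11.60 ✓; ∠RWL = 62.70° ✓; |WL| = 15.30 ✓; ∠WLD = 51.10° ✓; |LD| = 12.70 ✓; ∠LDK = 79.60° ✓; |DK| = 19.90 ✓; ∠DKH = 44.40° ✓; |KH| = 27.30 ✗.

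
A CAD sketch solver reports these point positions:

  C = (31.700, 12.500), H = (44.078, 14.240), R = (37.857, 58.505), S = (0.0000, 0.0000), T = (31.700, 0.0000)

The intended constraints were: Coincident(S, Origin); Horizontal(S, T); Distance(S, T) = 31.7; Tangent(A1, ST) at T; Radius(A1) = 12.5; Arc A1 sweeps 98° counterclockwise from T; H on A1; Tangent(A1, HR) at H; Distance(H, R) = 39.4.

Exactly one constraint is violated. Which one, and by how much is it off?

Distance(H, R) = 39.4 — off by 5.30.

S = (0.00, 0.00) ✓; S.y = 0.00, T.y = 0.00 ✓; |ST| = 31.70 ✓; ∠(CT, TS) = 90.00° ✓; |CT| = 12.50 ✓; bearing(C→H) − bearing(C→T) = 98.00° ✓; |CH| = 12.50 ✓; ∠(CH, HR) = 90.00° ✓; |HR| = 44.70 ✗.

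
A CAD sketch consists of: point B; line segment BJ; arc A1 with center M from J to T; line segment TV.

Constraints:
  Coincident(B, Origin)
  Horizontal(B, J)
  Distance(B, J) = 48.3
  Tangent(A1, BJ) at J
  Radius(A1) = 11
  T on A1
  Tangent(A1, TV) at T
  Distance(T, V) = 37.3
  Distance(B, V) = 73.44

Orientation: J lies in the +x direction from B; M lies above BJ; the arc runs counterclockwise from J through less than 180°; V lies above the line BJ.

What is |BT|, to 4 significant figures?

60.50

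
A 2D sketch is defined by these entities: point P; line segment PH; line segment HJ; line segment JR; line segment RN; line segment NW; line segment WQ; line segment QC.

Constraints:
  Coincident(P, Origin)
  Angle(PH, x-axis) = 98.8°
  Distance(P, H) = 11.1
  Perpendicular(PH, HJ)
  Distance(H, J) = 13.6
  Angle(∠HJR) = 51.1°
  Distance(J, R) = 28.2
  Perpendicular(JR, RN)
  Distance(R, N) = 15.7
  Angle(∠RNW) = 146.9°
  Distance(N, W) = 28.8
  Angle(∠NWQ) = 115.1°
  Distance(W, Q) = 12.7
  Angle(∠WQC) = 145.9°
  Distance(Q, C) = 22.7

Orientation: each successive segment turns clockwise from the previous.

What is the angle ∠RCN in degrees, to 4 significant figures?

17.85°

P is at the origin; PH runs at 98.8° with length 11.1, so H = (-1.698, 10.97). PH is perpendicular to HJ, so HJ runs at 8.800°; with |HJ| = 13.6, J = (11.74, 13.05). ∠HJR = 51.1° gives JR at -120.1° from the x-axis; with |JR| = 28.2, R = (-2.401, -11.35). The perpendicularity gives RN at right angles to JR, so RN runs at 149.9°; with |RN| = 15.7, N = (-15.98, -3.474). ∠RNW = 146.9° gives NW at 116.8° from the x-axis; with |NW| = 28.8, W = (-28.97, 22.23). ∠NWQ = 115.1° gives WQ at 51.90° from the x-axis; with |WQ| = 12.7, Q = (-21.13, 32.23). ∠WQC = 145.9° gives QC at 17.80° from the x-axis; with |QC| = 22.7, C = (0.4807, 39.17). Then cos ∠RCN = CR·CN / (|CR||CN|), giving 17.85°.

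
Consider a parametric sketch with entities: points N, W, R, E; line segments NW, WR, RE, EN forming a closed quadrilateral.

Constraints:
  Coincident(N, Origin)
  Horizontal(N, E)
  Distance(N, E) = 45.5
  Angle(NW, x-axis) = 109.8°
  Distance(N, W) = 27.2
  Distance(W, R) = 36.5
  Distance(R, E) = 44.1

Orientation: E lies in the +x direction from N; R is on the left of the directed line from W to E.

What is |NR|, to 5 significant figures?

46.132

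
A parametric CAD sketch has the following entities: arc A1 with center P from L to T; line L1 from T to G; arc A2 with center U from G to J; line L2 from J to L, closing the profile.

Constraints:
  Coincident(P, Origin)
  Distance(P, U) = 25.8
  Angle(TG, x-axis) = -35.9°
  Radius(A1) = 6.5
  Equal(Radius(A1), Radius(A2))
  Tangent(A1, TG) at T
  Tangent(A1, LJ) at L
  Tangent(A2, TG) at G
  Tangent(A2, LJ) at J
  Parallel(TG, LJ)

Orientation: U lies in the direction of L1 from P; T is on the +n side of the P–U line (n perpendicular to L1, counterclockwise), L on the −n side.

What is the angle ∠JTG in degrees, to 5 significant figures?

26.742°

The slot axis is L1's direction at -35.9°, so u = (cos -35.9°, sin -35.9°) = (0.81004, -0.58637) and n = (−sin -35.9°, cos -35.9°) = (0.58637, 0.81004). P is at the origin and U lies 25.8 along u from P, so U = 25.8·u = (20.899, -15.128). Tangency of A1 to both parallel lines with radius 6.5 puts T and L at P ± 6.5·n: T = (3.8114, 5.2653), L = (-3.8114, -5.2653). Equal radii place G and J the same way about U: G = U + 6.5·n = (24.710, -9.8631), J = U − 6.5·n = (17.088, -20.394). Then cos ∠JTG = TJ·TG / (|TJ||TG|), giving 26.742°.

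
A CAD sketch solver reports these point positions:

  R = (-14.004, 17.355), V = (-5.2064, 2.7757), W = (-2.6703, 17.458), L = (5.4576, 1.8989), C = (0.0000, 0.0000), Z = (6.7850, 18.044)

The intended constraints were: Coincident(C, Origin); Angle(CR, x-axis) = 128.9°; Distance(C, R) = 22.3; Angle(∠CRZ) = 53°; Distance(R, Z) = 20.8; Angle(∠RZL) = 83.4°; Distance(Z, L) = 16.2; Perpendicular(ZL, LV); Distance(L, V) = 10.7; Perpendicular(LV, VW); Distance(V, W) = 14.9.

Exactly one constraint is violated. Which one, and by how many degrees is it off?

Perpendicular(LV, VW) — off by 5.10°.

C = (0.00, 0.00) ✓; CR at 128.9° ✓; |CR| = 22.30 ✓; ∠CRZ = 53.00° ✓; |RZ| = 20.80 ✓; ∠RZL = 83.40° ✓; |ZL| = 16.20 ✓; ∠(ZL, LV) = 90.00° ✓; |LV| = 10.70 ✓; ∠(LV, VW) = 95.10° ✗; |VW| = 14.90 ✓.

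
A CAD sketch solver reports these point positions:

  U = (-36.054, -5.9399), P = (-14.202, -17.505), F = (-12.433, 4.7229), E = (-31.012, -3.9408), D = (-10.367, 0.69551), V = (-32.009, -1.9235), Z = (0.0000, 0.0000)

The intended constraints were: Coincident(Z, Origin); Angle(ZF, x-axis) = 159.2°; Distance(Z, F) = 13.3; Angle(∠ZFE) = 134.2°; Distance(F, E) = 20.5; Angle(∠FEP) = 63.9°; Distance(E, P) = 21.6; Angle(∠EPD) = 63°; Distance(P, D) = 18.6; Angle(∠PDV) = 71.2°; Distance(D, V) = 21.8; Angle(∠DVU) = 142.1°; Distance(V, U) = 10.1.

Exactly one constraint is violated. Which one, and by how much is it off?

Distance(V, U) = 10.1 — off by 4.40.

Z = (0.00, 0.00) ✓; ZF at 159.2° ✓; |ZF| = 13.30 ✓; ∠ZFE = 134.2° ✓; |FE| = 20.50 ✓; ∠FEP = 63.90° ✓; |EP| = 21.60 ✓; ∠EPD = 63.00° ✓; |PD| = 18.60 ✓; ∠PDV = 71.20° ✓; |DV| = 21.80 ✓; ∠DVU = 142.1° ✓; |VU| = 5.700 ✗.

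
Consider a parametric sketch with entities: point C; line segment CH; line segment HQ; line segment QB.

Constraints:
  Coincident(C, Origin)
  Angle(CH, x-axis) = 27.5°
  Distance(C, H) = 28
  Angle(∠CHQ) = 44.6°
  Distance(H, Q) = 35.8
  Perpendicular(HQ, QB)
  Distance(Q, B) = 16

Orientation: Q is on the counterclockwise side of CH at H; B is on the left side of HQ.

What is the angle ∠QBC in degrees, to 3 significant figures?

103°

C is at the origin; CH runs at 27.5° with length 28.0, so H = 28.0·(cos 27.5°, sin 27.5°) = (24.8, 12.9). ∠CHQ = 44.6°, so HQ runs at 27.5° + (180° − 44.6°) = 163° from the x-axis; with |HQ| = 35.8, Q = H + 35.8·(cos 163°, sin 163°) = (-9.38, 23.5). The perpendicularity gives QB at right angles to HQ; with |QB| = 16.0 on the left of HQ, B = Q + 16.0·(-0.294, -0.956) = (-14.1, 8.16). Then cos ∠QBC = BQ·BC / (|BQ||BC|), giving 103°.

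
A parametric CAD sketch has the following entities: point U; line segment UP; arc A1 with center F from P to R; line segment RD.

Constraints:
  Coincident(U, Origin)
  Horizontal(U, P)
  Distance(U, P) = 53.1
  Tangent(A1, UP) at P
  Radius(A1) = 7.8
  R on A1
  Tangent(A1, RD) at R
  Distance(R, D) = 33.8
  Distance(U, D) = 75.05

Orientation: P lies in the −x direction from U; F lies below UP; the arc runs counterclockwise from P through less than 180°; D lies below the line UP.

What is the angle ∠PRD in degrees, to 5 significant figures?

136.61°

U is at the origin; U and P share the same y with |UP| = 53.1 and P on the −x side, so P = (-53.100, 0.0000). A1 meets UP tangentially, so FP is at right angles to UP, so F = P + (0, -7.8) = (-53.100, -7.8000). Since FR ⟂ RD (tangency), |FD| = √(7.8² + 33.8²) = 34.688 regardless of where R sits on A1. So D lies on both circle(U, 75.05) and circle(F, 34.688); the below-UP intersection is D = (-62.791, -41.107). R is the foot of the tangent from D: R = (-60.888, -7.3608).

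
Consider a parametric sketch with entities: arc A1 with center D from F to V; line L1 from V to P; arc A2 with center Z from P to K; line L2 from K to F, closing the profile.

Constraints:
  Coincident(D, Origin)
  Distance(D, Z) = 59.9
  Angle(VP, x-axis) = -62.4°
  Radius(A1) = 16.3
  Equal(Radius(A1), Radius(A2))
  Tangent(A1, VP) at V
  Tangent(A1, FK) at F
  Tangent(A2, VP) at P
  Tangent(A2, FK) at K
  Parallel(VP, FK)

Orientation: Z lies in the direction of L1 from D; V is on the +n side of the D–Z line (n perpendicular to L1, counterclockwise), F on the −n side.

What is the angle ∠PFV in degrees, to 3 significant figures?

61.4°

The slot axis is L1's direction at -62.4°, so u = (cos -62.4°, sin -62.4°) = (0.463, -0.886) and n = (−sin -62.4°, cos -62.4°) = (0.886, 0.463). D is at the origin and Z lies 59.9 along u from D, so Z = 59.9·u = (27.8, -53.1). Tangency of A1 to both parallel lines with radius 16.3 puts V and F at D ± 16.3·n: V = (14.4, 7.55), F = (-14.4, -7.55). Equal radii place P and K the same way about Z: P = Z + 16.3·n = (42.2, -45.5), K = Z − 16.3·n = (13.3, -60.6). Then cos ∠PFV = FP·FV / (|FP||FV|), giving 61.4°.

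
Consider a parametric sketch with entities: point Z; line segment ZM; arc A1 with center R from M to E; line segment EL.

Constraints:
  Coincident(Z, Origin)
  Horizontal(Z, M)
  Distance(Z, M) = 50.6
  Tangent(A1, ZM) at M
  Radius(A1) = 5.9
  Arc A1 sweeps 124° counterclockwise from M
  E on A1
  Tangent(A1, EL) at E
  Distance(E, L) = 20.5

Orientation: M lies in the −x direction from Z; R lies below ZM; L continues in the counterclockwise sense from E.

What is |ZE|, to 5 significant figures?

56.249

Z is at the origin; Z and M share the same y with |ZM| = 50.6 and M on the −x side, so M = (-50.600, 0.0000). Tangency of A1 to ZM means the radius RM is perpendicular to ZM, so R = M + (0, -5.9) = (-50.600, -5.9000). On A1, M sits at bearing 90° from R; a 124° counterclockwise sweep puts E at bearing 214°, so E = R + 5.9·(cos 214°, sin 214°) = (-55.491, -9.1992). Then |ZE| = |E − Z| = 56.249.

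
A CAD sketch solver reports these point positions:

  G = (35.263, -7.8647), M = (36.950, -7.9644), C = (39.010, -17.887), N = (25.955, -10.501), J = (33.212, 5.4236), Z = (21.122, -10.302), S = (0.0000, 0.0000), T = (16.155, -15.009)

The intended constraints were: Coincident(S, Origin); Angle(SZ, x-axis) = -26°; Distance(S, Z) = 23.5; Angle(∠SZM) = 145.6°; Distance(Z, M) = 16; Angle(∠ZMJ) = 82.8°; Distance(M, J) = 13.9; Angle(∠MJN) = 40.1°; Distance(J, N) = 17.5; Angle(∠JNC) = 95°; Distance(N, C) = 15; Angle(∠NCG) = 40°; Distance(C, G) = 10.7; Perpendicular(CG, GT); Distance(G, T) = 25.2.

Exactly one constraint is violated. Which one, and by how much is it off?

Distance(G, T) = 25.2 — off by 4.80.

S = (0.00, 0.00) ✓; SZ at -26.00° ✓; |SZ| = 23.50 ✓; ∠SZM = 145.6° ✓; |ZM| = 16.00 ✓; ∠ZMJ = 82.80° ✓; |MJ| = 13.90 ✓; ∠MJN = 40.10° ✓; |JN| = 17.50 ✓; ∠JNC = 95.00° ✓; |NC| = 15.00 ✓; ∠NCG = 40.00° ✓; |CG| = 10.70 ✓; ∠(CG, GT) = 90.00° ✓; |GT| = 20.40 ✗.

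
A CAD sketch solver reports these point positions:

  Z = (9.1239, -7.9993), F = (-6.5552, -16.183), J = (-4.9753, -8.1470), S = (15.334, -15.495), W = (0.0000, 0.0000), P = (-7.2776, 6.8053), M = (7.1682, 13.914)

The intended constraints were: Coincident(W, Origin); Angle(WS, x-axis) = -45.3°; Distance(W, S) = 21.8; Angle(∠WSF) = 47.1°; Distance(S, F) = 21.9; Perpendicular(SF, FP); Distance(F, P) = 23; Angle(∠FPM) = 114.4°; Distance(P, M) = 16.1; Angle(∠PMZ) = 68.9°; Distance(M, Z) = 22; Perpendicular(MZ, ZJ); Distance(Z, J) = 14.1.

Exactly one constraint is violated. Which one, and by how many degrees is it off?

Perpendicular(MZ, ZJ) — off by 4.50°.

W = (0.00, 0.00) ✓; WS at -45.30° ✓; |WS| = 21.80 ✓; ∠WSF = 47.10° ✓; |SF| = 21.90 ✓; ∠(SF, FP) = 90.00° ✓; |FP| = 23.00 ✓; ∠FPM = 114.4° ✓; |PM| = 16.10 ✓; ∠PMZ = 68.90° ✓; |MZ| = 22.00 ✓; ∠(MZ, ZJ) = 94.50° ✗; |ZJ| = 14.10 ✓.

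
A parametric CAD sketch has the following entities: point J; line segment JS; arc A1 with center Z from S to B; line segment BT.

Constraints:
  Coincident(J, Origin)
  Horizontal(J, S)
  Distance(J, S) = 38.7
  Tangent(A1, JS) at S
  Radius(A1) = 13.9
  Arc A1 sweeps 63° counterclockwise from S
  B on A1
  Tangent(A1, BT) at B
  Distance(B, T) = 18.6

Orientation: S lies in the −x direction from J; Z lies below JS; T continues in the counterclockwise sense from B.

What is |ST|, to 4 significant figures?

31.90

J is at the origin; JS is horizontal with |JS| = 38.7 and S on the −x side, so S = (-38.70, 0.000). Since A1 is tangent to JS there, ZS ⟂ JS, so Z = S + (0, -13.9) = (-38.70, -13.90). On A1, S sits at bearing 90° from Z; a 63° counterclockwise sweep puts B at bearing 153°, so B = Z + 13.9·(cos 153°, sin 153°) = (-51.08, -7.590). A1 meets BT tangentially, so ZB is at right angles to BT, so BT runs along (−sin 153°, cos 153°); with |BT| = 18.6, T = (-59.53, -24.16). Then |ST| = |T − S| = 31.90.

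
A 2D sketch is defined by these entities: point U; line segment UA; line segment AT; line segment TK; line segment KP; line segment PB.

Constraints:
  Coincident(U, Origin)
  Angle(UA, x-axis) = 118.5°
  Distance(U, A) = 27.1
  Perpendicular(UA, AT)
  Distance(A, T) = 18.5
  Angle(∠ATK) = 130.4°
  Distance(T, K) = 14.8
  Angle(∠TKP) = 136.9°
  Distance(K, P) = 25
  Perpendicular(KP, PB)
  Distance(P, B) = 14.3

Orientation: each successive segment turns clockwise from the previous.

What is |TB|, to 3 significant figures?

36.1

∠TKP = 136.9° gives KP at -64.2° from the x-axis; with |KP| = 25.0, P = (28.0, 4.81). KP ⟂ PB, so PB runs at -154°; with |PB| = 14.3, B = (15.1, -1.42). Then |TB| = |B − T| = 36.1.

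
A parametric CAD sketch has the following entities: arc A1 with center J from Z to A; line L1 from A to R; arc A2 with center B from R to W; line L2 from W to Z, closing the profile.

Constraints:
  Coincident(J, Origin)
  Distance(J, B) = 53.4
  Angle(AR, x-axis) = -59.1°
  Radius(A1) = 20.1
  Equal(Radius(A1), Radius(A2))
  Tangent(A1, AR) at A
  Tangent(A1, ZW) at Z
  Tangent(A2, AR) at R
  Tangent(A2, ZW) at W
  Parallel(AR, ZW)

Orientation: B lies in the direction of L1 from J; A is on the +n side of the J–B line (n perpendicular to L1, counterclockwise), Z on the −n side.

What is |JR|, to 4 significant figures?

57.06

The slot axis is L1's direction at -59.1°, so u = (cos -59.1°, sin -59.1°) = (0.5135, -0.8581) and n = (−sin -59.1°, cos -59.1°) = (0.8581, 0.5135). J is at the origin and B lies 53.4 along u from J, so B = 53.4·u = (27.42, -45.82). Tangency of A1 to both parallel lines with radius 20.1 puts A and Z at J ± 20.1·n: A = (17.25, 10.32), Z = (-17.25, -10.32). Equal radii place R and W the same way about B: R = B + 20.1·n = (44.67, -35.50), W = B − 20.1·n = (10.18, -56.14). Then |JR| = |R − J| = 57.06.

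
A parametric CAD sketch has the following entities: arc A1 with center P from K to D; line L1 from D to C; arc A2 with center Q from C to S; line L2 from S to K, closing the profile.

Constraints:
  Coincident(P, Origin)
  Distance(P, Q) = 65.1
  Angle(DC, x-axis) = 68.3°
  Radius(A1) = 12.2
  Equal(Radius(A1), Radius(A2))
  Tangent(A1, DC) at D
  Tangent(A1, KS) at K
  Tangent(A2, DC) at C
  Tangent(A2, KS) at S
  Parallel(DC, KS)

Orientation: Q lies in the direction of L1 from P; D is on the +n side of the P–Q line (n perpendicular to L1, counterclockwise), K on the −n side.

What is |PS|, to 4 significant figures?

66.23

The slot axis is L1's direction at 68.3°, so u = (cos 68.3°, sin 68.3°) = (0.3697, 0.9291) and n = (−sin 68.3°, cos 68.3°) = (-0.9291, 0.3697). P is at the origin and Q lies 65.1 along u from P, so Q = 65.1·u = (24.07, 60.49). Tangency of A1 to both parallel lines with radius 12.2 puts D and K at P ± 12.2·n: D = (-11.34, 4.511), K = (11.34, -4.511). Equal radii place C and S the same way about Q: C = Q + 12.2·n = (12.74, 65.00), S = Q − 12.2·n = (35.41, 55.98). Then |PS| = |S − P| = 66.23.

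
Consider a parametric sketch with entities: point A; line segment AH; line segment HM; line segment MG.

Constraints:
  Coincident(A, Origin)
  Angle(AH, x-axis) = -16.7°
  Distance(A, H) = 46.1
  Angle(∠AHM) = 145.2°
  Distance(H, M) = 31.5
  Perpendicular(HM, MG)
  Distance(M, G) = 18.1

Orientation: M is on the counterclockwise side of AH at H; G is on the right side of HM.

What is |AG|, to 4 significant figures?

82.36

∠AHM = 145.2°, so HM runs at -16.7° + (180° − 145.2°) = 18.10° from the x-axis; with |HM| = 31.5, M = H + 31.5·(cos 18.10°, sin 18.10°) = (74.10, -3.461). The perpendicularity gives MG at right angles to HM; with |MG| = 18.1 on the right of HM, G = M + 18.1·(0.3107, -0.9505) = (79.72, -20.67). Then |AG| = |G − A| = 82.36.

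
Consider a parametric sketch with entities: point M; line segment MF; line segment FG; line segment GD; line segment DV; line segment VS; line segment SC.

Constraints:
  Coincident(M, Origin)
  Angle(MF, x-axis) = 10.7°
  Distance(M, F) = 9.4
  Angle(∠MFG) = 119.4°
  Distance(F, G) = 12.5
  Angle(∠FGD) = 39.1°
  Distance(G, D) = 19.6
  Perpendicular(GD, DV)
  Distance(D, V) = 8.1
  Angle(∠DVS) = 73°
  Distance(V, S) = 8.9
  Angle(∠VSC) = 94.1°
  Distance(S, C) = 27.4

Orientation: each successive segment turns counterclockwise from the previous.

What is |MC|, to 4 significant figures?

25.68

∠DVS = 73.0° gives VS at 49.20° from the x-axis; with |VS| = 8.9, S = (6.791, 3.024). ∠VSC = 94.1° gives SC at 135.1° from the x-axis; with |SC| = 27.4, C = (-12.62, 22.36). Then |MC| = |C − M| = 25.68.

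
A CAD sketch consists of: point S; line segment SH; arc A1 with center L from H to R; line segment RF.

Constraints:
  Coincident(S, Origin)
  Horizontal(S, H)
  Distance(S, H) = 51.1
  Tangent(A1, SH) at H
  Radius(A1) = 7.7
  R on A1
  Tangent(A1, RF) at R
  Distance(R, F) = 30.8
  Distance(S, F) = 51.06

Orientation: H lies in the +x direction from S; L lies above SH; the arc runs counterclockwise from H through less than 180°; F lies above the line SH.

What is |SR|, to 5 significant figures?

58.280

Checks: |LH| = 7.700 ✓; |LR| = 7.700 ✓; ∠(LR, RF) = 90.00° ✓; |RF| = 30.80 ✓; |SF| = 51.06 ✓.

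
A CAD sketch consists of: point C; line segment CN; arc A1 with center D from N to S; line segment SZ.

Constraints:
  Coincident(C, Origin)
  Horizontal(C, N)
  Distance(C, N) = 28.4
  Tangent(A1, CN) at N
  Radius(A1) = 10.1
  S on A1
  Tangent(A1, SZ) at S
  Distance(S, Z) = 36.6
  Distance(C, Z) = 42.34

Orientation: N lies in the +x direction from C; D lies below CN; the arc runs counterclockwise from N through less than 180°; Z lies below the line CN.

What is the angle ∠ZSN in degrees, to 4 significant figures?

144.1°

C is at the origin; CN is horizontal with |CN| = 28.4 and N on the +x side, so N = (28.40, 0.000). Since A1 is tangent to CN there, DN ⟂ CN, so D = N + (0, -10.1) = (28.40, -10.10). Since DS ⟂ SZ (tangency), |DZ| = √(10.1² + 36.6²) = 37.97 regardless of where S sits on A1. So Z lies on both circle(C, 42.34) and circle(D, 37.97); the below-CN intersection is Z = (7.348, -41.70). S is the foot of the tangent from Z: S = (18.81, -6.938).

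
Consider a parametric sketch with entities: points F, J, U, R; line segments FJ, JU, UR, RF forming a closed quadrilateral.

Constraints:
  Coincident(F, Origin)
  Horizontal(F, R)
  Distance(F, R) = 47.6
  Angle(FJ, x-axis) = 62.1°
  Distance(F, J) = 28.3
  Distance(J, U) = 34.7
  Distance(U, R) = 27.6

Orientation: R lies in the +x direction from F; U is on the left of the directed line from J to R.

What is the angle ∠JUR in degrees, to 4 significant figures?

85.21°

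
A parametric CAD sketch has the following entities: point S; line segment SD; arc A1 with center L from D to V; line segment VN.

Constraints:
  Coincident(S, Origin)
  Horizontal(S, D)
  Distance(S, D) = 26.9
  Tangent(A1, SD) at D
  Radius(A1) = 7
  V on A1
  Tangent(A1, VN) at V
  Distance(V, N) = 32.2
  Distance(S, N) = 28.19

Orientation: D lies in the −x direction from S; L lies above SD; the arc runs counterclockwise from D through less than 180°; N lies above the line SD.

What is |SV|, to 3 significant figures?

21.5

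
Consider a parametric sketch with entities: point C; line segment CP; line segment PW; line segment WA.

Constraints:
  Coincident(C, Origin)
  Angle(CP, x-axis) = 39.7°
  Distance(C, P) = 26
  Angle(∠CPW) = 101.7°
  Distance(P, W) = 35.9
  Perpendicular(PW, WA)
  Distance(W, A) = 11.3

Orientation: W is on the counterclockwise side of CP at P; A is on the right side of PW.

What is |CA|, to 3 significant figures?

55.2

C is at the origin; CP runs at 39.7° with length 26.0, so P = 26.0·(cos 39.7°, sin 39.7°) = (20.0, 16.6). ∠CPW = 101.7°, so PW runs at 39.7° + (180° − 101.7°) = 118° from the x-axis; with |PW| = 35.9, W = P + 35.9·(cos 118°, sin 118°) = (3.15, 48.3). PW ⟂ WA; with |WA| = 11.3 on the right of PW, A = W + 11.3·(0.883, 0.469) = (13.1, 53.6). Then |CA| = |A − C| = 55.2.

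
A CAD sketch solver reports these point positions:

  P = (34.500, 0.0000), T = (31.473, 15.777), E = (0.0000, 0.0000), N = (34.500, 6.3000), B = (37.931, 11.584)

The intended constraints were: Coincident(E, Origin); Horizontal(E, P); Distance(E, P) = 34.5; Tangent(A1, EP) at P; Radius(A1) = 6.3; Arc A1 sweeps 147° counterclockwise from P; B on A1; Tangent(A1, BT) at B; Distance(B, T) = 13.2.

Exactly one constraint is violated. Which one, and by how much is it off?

Distance(B, T) = 13.2 — off by 5.50.

E = (0.00, 0.00) ✓; E.y = 0.00, P.y = 0.00 ✓; |EP| = 34.50 ✓; ∠(NP, PE) = 90.00° ✓; |NP| = 6.300 ✓; bearing(N→B) − bearing(N→P) = 147.0° ✓; |NB| = 6.300 ✓; ∠(NB, BT) = 90.00° ✓; |BT| = 7.700 ✗.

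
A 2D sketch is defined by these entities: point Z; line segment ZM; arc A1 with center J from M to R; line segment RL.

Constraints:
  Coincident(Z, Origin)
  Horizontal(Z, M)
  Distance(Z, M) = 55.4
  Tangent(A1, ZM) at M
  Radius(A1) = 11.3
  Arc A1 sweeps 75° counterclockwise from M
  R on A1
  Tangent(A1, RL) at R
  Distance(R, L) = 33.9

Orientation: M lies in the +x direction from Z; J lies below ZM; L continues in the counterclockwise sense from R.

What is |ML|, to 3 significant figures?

45.6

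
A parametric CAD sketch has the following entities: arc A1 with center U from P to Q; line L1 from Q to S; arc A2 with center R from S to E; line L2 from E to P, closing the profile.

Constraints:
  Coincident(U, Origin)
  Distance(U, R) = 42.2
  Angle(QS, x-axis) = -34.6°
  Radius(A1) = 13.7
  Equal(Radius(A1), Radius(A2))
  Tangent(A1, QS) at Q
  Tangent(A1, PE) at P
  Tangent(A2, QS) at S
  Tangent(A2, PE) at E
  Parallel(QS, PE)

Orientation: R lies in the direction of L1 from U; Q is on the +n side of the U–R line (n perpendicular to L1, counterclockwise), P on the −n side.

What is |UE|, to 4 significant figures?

44.37

The slot axis is L1's direction at -34.6°, so u = (cos -34.6°, sin -34.6°) = (0.8231, -0.5678) and n = (−sin -34.6°, cos -34.6°) = (0.5678, 0.8231). U is at the origin and R lies 42.2 along u from U, so R = 42.2·u = (34.74, -23.96). Tangency of A1 to both parallel lines with radius 13.7 puts Q and P at U ± 13.7·n: Q = (7.779, 11.28), P = (-7.779, -11.28). Equal radii place S and E the same way about R: S = R + 13.7·n = (42.52, -12.69), E = R − 13.7·n = (26.96, -35.24). Then |UE| = |E − U| = 44.37.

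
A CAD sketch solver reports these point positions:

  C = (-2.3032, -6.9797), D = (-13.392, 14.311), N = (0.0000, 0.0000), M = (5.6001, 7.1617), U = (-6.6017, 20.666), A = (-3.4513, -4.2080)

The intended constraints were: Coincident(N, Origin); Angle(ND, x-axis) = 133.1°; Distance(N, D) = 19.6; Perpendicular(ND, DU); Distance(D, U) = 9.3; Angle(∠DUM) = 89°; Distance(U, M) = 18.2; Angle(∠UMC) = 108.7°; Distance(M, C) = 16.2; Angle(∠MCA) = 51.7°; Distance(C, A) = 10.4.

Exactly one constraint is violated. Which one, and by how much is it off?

Distance(C, A) = 10.4 — off by 7.40.

N = (0.00, 0.00) ✓; ND at 133.1° ✓; |ND| = 19.60 ✓; ∠(ND, DU) = 90.00° ✓; |DU| = 9.300 ✓; ∠DUM = 89.00° ✓; |UM| = 18.20 ✓; ∠UMC = 108.7° ✓; |MC| = 16.20 ✓; ∠MCA = 51.70° ✓; |CA| = 3.000 ✗.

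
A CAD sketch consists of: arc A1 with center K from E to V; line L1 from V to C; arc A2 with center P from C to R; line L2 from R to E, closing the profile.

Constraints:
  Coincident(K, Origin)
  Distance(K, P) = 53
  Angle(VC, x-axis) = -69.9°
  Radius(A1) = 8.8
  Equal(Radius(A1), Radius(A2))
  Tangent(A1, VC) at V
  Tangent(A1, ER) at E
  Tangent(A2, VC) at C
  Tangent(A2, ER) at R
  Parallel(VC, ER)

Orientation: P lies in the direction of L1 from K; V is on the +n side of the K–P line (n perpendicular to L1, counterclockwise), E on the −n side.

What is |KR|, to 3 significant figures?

53.7

Tangency of A1 to both parallel lines with radius 8.8 puts V and E at K ± 8.8·n: V = (8.26, 3.02), E = (-8.26, -3.02). Equal radii place C and R the same way about P: C = P + 8.8·n = (26.5, -46.7), R = P − 8.8·n = (9.95, -52.8). Then |KR| = |R − K| = 53.7.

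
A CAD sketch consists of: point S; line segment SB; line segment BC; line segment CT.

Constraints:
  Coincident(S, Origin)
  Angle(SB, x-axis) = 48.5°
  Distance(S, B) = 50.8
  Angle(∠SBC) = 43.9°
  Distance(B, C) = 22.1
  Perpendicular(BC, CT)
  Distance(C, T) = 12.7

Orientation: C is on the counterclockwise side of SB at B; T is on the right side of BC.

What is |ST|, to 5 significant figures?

50.071

S is at the origin; SB runs at 48.5° with length 50.8, so B = 50.8·(cos 48.5°, sin 48.5°) = (33.661, 38.047). ∠SBC = 43.9°, so BC runs at 48.5° + (180° − 43.9°) = 184.60° from the x-axis; with |BC| = 22.1, C = B + 22.1·(cos 184.60°, sin 184.60°) = (11.632, 36.275). BC is perpendicular to CT; with |CT| = 12.7 on the right of BC, T = C + 12.7·(-0.080199, 0.99678) = (10.614, 48.934). Then |ST| = |T − S| = 50.071.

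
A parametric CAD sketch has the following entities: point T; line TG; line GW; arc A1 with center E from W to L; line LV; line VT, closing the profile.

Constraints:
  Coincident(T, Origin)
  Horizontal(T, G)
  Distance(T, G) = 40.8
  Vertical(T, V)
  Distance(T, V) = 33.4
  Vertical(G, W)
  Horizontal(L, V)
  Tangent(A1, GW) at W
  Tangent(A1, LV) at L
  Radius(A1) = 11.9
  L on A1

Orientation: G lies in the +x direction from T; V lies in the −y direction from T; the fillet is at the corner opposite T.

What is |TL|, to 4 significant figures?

44.17

T is at the origin; T and G share the same y with |TG| = 40.8 and G on the +x side, so G = (40.80, 0.000). TV is vertical with |TV| = 33.4 and V on the −y side, so V = (0.000, -33.40). The virtual corner opposite T is at (40.80, -33.40). Tangency of A1 to GW means the radius EW is perpendicular to GW and tangency of A1 to LV means the radius EL is perpendicular to LV, with radius 11.9, so the center E sits 11.9 in from both sides at E = (28.90, -21.50). That places the tangent points at W = (40.80, -21.50) on GW and L = (28.90, -33.40) on LV. Then |TL| = |L − T| = 44.17.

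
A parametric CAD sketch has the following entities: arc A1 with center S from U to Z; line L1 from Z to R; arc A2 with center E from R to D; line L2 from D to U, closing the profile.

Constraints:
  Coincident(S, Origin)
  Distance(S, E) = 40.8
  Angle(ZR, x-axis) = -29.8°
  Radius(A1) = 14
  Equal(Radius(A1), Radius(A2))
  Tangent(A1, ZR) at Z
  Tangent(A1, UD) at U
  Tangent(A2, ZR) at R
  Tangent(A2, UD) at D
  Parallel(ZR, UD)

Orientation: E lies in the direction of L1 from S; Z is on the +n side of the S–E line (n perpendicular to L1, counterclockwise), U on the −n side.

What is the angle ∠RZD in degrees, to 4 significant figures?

34.46°

The slot axis is L1's direction at -29.8°, so u = (cos -29.8°, sin -29.8°) = (0.8678, -0.4970) and n = (−sin -29.8°, cos -29.8°) = (0.4970, 0.8678). S is at the origin and E lies 40.8 along u from S, so E = 40.8·u = (35.40, -20.28). Tangency of A1 to both parallel lines with radius 14.0 puts Z and U at S ± 14.0·n: Z = (6.958, 12.15), U = (-6.958, -12.15). Equal radii place R and D the same way about E: R = E + 14.0·n = (42.36, -8.128), D = E − 14.0·n = (28.45, -32.43). Then cos ∠RZD = ZR·ZD / (|ZR||ZD|), giving 34.46°.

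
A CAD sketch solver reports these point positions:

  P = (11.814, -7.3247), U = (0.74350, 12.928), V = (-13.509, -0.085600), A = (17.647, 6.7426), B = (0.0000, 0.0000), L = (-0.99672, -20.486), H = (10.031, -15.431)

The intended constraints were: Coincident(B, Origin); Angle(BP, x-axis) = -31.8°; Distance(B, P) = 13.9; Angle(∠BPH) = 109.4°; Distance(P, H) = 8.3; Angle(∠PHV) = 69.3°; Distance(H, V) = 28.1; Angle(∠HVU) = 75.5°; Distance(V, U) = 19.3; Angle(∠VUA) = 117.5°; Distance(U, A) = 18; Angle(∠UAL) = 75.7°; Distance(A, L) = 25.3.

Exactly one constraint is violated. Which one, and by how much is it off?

Distance(A, L) = 25.3 — off by 7.70.

B = (0.00, 0.00) ✓; BP at -31.80° ✓; |BP| = 13.90 ✓; ∠BPH = 109.4° ✓; |PH| = 8.300 ✓; ∠PHV = 69.31° ✓; |HV| = 28.10 ✓; ∠HVU = 75.50° ✓; |VU| = 19.30 ✓; ∠VUA = 117.5° ✓; |UA| = 18.00 ✓; ∠UAL = 75.70° ✓; |AL| = 33.00 ✗.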